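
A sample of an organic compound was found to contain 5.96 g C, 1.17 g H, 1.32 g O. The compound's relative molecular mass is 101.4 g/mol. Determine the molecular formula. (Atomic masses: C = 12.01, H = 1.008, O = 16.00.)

C6H14O

Moles — C: 5.96 / 12.01 = 0.4963 mol; H: 1.17 / 1.008 = 1.161 mol; O: 1.32 / 16.00 = 0.0825 mol
Divide by the smallest (0.0825 mol O): C 6.015, H 14.069, O 1.000
≈ 6:14:1 → C6H14O
Empirical-formula mass = 102.17 g/mol
n = 101.4 / 102.17 = 0.99 ≈ 1
Molecular formula = empirical formula = C6H14O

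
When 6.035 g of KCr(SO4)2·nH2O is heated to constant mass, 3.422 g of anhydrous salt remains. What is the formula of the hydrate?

KCr(SO4)2·12H2O

Mass of water lost = 6.035 − 3.422 = 2.613 g → 2.613 / 18.02 = 0.145 mol H2O
Molar mass of KCr(SO4)2 = 283.24 g/mol → mol KCr(SO4)2 = 3.422 / 283.24 = 0.01208
n = 0.145 / 0.01208 = 12.00 ≈ 12 → KCr(SO4)2·12H2O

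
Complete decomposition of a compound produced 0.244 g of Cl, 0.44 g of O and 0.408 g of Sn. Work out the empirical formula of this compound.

Cl2O8Sn

Cl: 0.244 g ÷ 35.45 g/mol = 0.006883 mol
O: 0.44 g ÷ 16.00 g/mol = 0.0275 mol
Sn: 0.408 g ÷ 118.71 g/mol = 0.003437 mol
Smallest is Sn at 0.003437 mol; normalising gives Cl 2.003, O 8.001, Sn 1.000
→ Cl2O8Sn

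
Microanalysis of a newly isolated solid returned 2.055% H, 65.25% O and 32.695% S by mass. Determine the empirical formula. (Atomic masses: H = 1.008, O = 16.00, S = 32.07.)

H2O4S

Assume 100 g: 2.055 g H, 65.25 g O, 32.695 g S.
H: 2.055 g ÷ 1.008 g/mol = 2.039 mol
O: 65.25 g ÷ 16.00 g/mol = 4.078 mol
S: 32.695 g ÷ 32.07 g/mol = 1.019 mol
Smallest is S at 1.019 mol; normalising gives H 2.000, O 4.000, S 1.000
→ H2O4S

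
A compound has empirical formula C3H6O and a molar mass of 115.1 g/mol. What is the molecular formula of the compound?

Empirical-formula mass = 58.08 g/mol
n = 115.1 / 58.08 = 1.98 ≈ 2
Molecular formula = (C3H6O)2 = C6H12O2

C6H12O2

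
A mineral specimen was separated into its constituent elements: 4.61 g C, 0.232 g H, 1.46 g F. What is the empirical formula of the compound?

C5H3F

n(C) = 4.61/12.01 = 0.3838, n(H) = 0.232/1.008 = 0.2302, n(F) = 1.46/19.00 = 0.07684
Smallest is F at 0.07684 mol; normalising gives C 4.995, H 2.995, F 1.000
→ C5H3F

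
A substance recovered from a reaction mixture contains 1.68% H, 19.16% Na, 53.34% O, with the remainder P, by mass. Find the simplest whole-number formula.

H2NaO4P

Assume 100 g: 1.68 g H, 19.16 g Na, 53.34 g O, 25.82 g P.
Moles — H: 1.68 / 1.008 = 1.667 mol; Na: 19.16 / 22.99 = 0.8334 mol; O: 53.34 / 16.00 = 3.334 mol; P: 25.82 / 30.97 = 0.8337 mol
Smallest is Na at 0.8334 mol; normalising gives H 2.000, Na 1.000, O 4.000, P 1.000
Ratio ≈ 2:1:4:1, so the empirical formula is H2NaO4P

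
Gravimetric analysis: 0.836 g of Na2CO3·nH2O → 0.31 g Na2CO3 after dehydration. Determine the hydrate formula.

Mass of water lost = 0.836 − 0.31 = 0.526 g → 0.526 / 18.02 = 0.02919 mol H2O
Molar mass of Na2CO3 = 105.99 g/mol → mol Na2CO3 = 0.31 / 105.99 = 0.002925
n = 0.02919 / 0.002925 = 9.98 ≈ 10 → Na2CO3·10H2O

Na2CO3·10H2O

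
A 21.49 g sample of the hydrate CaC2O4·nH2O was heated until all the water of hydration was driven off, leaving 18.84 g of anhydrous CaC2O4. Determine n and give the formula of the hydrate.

Mass of water lost = 21.49 − 18.84 = 2.65 g → 2.65 / 18.02 = 0.1471 mol H2O
Molar mass of CaC2O4 = 128.10 g/mol → mol CaC2O4 = 18.84 / 128.10 = 0.1471
n = 0.1471 / 0.1471 = 1.00 ≈ 1 → CaC2O4·H2O

CaC2O4·H2O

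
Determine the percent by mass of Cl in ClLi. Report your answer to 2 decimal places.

83.63%

Molar mass = 1(35.45) + 1(6.94) = 42.390 g/mol
Mass of Cl per mole = 1 × 35.45 = 35.450 g
% Cl = 35.450 / 42.390 × 100 = 83.63%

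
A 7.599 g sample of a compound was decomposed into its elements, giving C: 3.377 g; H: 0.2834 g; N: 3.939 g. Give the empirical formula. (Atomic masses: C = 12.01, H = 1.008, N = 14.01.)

n(C) = 3.377/12.01 = 0.2812, n(H) = 0.2834/1.008 = 0.2812, n(N) = 3.939/14.01 = 0.2812
Ratios (÷ 0.2812): C 1.000, H 1.000, N 1.000
→ CHN

CHN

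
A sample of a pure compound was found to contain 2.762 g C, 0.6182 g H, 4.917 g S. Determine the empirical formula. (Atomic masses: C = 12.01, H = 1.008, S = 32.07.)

C: 2.762 g ÷ 12.01 g/mol = 0.23 mol
H: 0.6182 g ÷ 1.008 g/mol = 0.6133 mol
S: 4.917 g ÷ 32.07 g/mol = 0.1533 mol
Divide by the smallest (0.1533 mol S): C 1.500, H 4.000, S 1.000
×2: C 3.00, H 8.00, S 2.00 → C3H8S2

C3H8S2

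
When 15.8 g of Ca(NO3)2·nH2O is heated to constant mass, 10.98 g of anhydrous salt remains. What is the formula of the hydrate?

Ca(NO3)2·4H2O

Mass of water lost = 15.8 − 10.98 = 4.82 g → 4.82 / 18.02 = 0.2675 mol H2O
Molar mass of Ca(NO3)2 = 164.10 g/mol → mol Ca(NO3)2 = 10.98 / 164.10 = 0.06691
n = 0.2675 / 0.06691 = 4.00 ≈ 4 → Ca(NO3)2·4H2O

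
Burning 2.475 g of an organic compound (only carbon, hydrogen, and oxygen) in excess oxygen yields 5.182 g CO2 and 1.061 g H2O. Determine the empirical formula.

C2H2O

mol C = 5.182 / 44.01 = 0.1177; mass C = 0.1177 × 12.01 = 1.414 g
mol H = 2 × (1.061 / 18.02) = 0.1178; mass H = 0.1178 × 1.008 = 0.1187 g
mass O = 2.475 − (1.533) = 0.9422 g → mol O = 0.05889
Divide by the smallest (0.05889 mol O): C 2.000, H 2.000, O 1.000
≈ 2:2:1 → C2H2O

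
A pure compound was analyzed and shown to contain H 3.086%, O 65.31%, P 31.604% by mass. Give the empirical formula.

H3O4P

Assume 100 g: 3.086 g H, 65.31 g O, 31.604 g P.
n(H) = 3.086/1.008 = 3.062, n(O) = 65.31/16.00 = 4.082, n(P) = 31.604/30.97 = 1.02
Smallest is P at 1.02 mol; normalising gives H 3.000, O 4.000, P 1.000
→ H3O4P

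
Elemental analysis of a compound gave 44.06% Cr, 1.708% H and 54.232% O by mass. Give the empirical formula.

Assume 100 g: 44.06 g Cr, 1.708 g H, 54.232 g O.
Moles — Cr: 44.06 / 52.00 = 0.8473 mol; H: 1.708 / 1.008 = 1.694 mol; O: 54.232 / 16.00 = 3.389 mol
Smallest is Cr at 0.8473 mol; normalising gives Cr 1.000, H 2.000, O 4.000
Ratio ≈ 1:2:4, so the empirical formula is CrH2O4

CrH2O4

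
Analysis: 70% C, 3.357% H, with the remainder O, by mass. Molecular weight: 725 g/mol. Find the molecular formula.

Assume 100 g: 70 g C, 3.357 g H, 26.643 g O.
Moles — C: 70 / 12.01 = 5.828 mol; H: 3.357 / 1.008 = 3.33 mol; O: 26.643 / 16.00 = 1.665 mol
Divide by the smallest (1.665 mol O): C 3.500, H 2.000, O 1.000
Scaling by 2: C 7.00, H 4.00, O 2.00 → C7H4O2
Empirical-formula mass = 120.10 g/mol
n = 725 / 120.10 = 6.04 ≈ 6
Molecular formula = (C7H4O2)×6 = C42H24O12

C42H24O12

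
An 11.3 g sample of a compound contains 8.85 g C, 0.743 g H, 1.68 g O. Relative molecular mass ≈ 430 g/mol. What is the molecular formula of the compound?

n(C) = 8.85/12.01 = 0.7369, n(H) = 0.743/1.008 = 0.7371, n(O) = 1.68/16.00 = 0.105
Ratios (÷ 0.105): C 7.018, H 7.020, O 1.000
→ C7H7O
Empirical-formula mass = 107.13 g/mol
n = 430 / 107.13 = 4.01 ≈ 4
Molecular formula = (C7H7O)×4 = C28H28O4

C28H28O4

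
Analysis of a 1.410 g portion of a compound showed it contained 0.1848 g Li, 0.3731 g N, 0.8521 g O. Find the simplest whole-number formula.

Li: 0.1848 g ÷ 6.94 g/mol = 0.02663 mol
N: 0.3731 g ÷ 14.01 g/mol = 0.02663 mol
O: 0.8521 g ÷ 16.00 g/mol = 0.05326 mol
Divide by the smallest (0.02663 mol Li): Li 1.000, N 1.000, O 2.000
Ratio ≈ 1:1:2, so the empirical formula is LiNO2

LiNO2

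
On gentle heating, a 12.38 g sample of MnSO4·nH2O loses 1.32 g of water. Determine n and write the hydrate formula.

MnSO4·H2O

Mass of anhydrous MnSO4 = 12.38 − 1.32 = 11.06 g
mol H2O = 1.32 / 18.02 = 0.07325
Molar mass of MnSO4 = 151.01 g/mol → mol MnSO4 = 11.06 / 151.01 = 0.07324
n = 0.07325 / 0.07324 = 1.00 ≈ 1 → MnSO4·H2O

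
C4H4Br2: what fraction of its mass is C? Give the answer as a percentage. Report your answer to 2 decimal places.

22.67%

Molar mass = 4(12.01) + 4(1.008) + 2(79.90) = 211.872 g/mol
Mass of C per mole = 4 × 12.01 = 48.040 g
% C = 48.040 / 211.872 × 100 = 22.67%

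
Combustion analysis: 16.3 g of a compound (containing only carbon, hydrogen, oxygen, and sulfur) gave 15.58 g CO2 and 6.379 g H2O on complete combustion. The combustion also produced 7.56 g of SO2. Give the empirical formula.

C3H6O4S

mol C = 15.58 / 44.01 = 0.3540; mass C = 0.3540 × 12.01 = 4.252 g
mol H = 2 × (6.379 / 18.02) = 0.7080; mass H = 0.7080 × 1.008 = 0.7137 g
mol S = 7.56 / 64.07 = 0.1180; mass S = 3.784 g
mass O = 16.3 − (8.749) = 7.551 g → mol O = 0.4719
Divide by the smallest (0.118 mol S): C 3.000, H 6.000, O 3.999, S 1.000
Ratio ≈ 3:6:4:1, so the empirical formula is C3H6O4S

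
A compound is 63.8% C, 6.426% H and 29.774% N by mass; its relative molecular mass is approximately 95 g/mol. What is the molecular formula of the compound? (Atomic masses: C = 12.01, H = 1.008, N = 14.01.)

C5H6N2

Assume 100 g: 63.8 g C, 6.426 g H, 29.774 g N.
Moles — C: 63.8 / 12.01 = 5.312 mol; H: 6.426 / 1.008 = 6.375 mol; N: 29.774 / 14.01 = 2.125 mol
Ratios (÷ 2.125): C 2.500, H 3.000, N 1.000
Multiply by 2: C 5.00, H 6.00, N 2.00 → C5H6N2
Empirical-formula mass = 94.12 g/mol
n = 95 / 94.12 = 1.01 ≈ 1
Molecular formula = empirical formula = C5H6N2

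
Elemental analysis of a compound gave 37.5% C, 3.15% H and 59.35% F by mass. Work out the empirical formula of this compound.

Assume 100 g: 37.5 g C, 3.15 g H, 59.35 g F.
Moles — C: 37.5 / 12.01 = 3.122 mol; H: 3.15 / 1.008 = 3.125 mol; F: 59.35 / 19.00 = 3.124 mol
Smallest is C at 3.122 mol; normalising gives C 1.000, H 1.001, F 1.000
Ratio ≈ 1:1:1, so the empirical formula is CHF

CHF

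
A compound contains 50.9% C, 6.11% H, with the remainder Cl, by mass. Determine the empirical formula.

Assume 100 g: 50.9 g C, 6.11 g H, 42.99 g Cl.
n(C) = 50.9/12.01 = 4.238, n(H) = 6.11/1.008 = 6.062, n(Cl) = 42.99/35.45 = 1.213
Ratios (÷ 1.213): C 3.495, H 4.998, Cl 1.000
×2: C 6.99, H 10.00, Cl 2.00 → C7H10Cl2

C7H10Cl2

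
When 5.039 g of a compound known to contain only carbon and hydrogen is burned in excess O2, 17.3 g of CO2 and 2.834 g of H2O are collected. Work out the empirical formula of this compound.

mol C = 17.3 / 44.01 = 0.3931; mass C = 0.3931 × 12.01 = 4.721 g
mol H = 2 × (2.834 / 18.02) = 0.3145; mass H = 0.3145 × 1.008 = 0.3171 g
Ratios (÷ 0.3145): C 1.250, H 1.000
Multiply by 4: C 5.00, H 4.00 → C5H4

C5H4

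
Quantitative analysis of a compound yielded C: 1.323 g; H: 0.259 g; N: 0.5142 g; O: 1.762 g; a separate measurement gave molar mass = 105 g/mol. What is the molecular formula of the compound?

C3H7NO3

Moles — C: 1.323 / 12.01 = 0.1102 mol; H: 0.259 / 1.008 = 0.2569 mol; N: 0.5142 / 14.01 = 0.0367 mol; O: 1.762 / 16.00 = 0.1101 mol
Smallest is N at 0.0367 mol; normalising gives C 3.001, H 7.001, N 1.000, O 3.000
→ C3H7NO3
Empirical-formula mass = 105.10 g/mol
n = 105 / 105.10 = 1.00 ≈ 1
Molecular formula = empirical formula = C3H7NO3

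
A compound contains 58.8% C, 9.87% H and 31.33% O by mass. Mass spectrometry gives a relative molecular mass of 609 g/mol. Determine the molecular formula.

C30H60O12

Assume 100 g: 58.8 g C, 9.87 g H, 31.33 g O.
C: 58.8 g ÷ 12.01 g/mol = 4.896 mol
H: 9.87 g ÷ 1.008 g/mol = 9.792 mol
O: 31.33 g ÷ 16.00 g/mol = 1.958 mol
Divide by the smallest (1.958 mol O): C 2.500, H 5.001, O 1.000
×2: C 5.00, H 10.00, O 2.00 → C5H10O2
Empirical-formula mass = 102.13 g/mol
n = 609 / 102.13 = 5.96 ≈ 6
Molecular formula = (C5H10O2)×6 = C30H60O12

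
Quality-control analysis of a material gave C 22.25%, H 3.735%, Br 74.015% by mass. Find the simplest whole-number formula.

Assume 100 g: 22.25 g C, 3.735 g H, 74.015 g Br.
Moles — C: 22.25 / 12.01 = 1.853 mol; H: 3.735 / 1.008 = 3.705 mol; Br: 74.015 / 79.90 = 0.9263 mol
Smallest is Br at 0.9263 mol; normalising gives C 2.000, H 4.000, Br 1.000
≈ 2:4:1 → C2H4Br

C2H4Br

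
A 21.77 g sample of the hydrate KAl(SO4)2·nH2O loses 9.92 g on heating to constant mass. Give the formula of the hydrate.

KAl(SO4)2·12H2O

Mass of anhydrous KAl(SO4)2 = 21.77 − 9.92 = 11.85 g
mol H2O = 9.92 / 18.02 = 0.5505
Molar mass of KAl(SO4)2 = 258.22 g/mol → mol KAl(SO4)2 = 11.85 / 258.22 = 0.04589
n = 0.5505 / 0.04589 = 12.00 ≈ 12 → KAl(SO4)2·12H2O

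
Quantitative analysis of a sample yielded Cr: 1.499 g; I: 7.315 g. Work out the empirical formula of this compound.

CrI2

n(Cr) = 1.499/52.00 = 0.02883, n(I) = 7.315/126.90 = 0.05764
Smallest is Cr at 0.02883 mol; normalising gives Cr 1.000, I 2.000
Ratio ≈ 1:2, so the empirical formula is CrI2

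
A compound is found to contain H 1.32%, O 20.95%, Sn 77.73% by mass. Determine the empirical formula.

Assume 100 g: 1.32 g H, 20.95 g O, 77.73 g Sn.
Moles — H: 1.32 / 1.008 = 1.31 mol; O: 20.95 / 16.00 = 1.309 mol; Sn: 77.73 / 118.71 = 0.6548 mol
Ratios (÷ 0.6548): H 2.000, O 2.000, Sn 1.000
Ratio ≈ 2:2:1, so the empirical formula is H2O2Sn

H2O2Sn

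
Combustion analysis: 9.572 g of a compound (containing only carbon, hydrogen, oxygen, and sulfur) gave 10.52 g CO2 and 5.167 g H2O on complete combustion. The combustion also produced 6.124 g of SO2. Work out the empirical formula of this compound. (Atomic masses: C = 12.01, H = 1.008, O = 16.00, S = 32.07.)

C5H12O4S2

mol C = 10.52 / 44.01 = 0.2390; mass C = 0.2390 × 12.01 = 2.871 g
mol H = 2 × (5.167 / 18.02) = 0.5735; mass H = 0.5735 × 1.008 = 0.5781 g
mol S = 6.124 / 64.07 = 0.09558; mass S = 3.065 g
mass O = 9.572 − (6.514) = 3.058 g → mol O = 0.1911
Divide by the smallest (0.09558 mol S): C 2.501, H 6.000, O 1.999, S 1.000
Scaling by 2: C 5.00, H 12.00, O 4.00, S 2.00 → C5H12O4S2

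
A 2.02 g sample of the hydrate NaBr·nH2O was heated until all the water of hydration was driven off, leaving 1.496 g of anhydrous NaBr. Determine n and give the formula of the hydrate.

NaBr·2H2O

Mass of water lost = 2.02 − 1.496 = 0.524 g → 0.524 / 18.02 = 0.02908 mol H2O
Molar mass of NaBr = 102.89 g/mol → mol NaBr = 1.496 / 102.89 = 0.01454
n = 0.02908 / 0.01454 = 2.00 ≈ 2 → NaBr·2H2O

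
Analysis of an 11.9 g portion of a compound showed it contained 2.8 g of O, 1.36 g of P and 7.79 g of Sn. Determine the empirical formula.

n(O) = 2.8/16.00 = 0.175, n(P) = 1.36/30.97 = 0.04391, n(Sn) = 7.79/118.71 = 0.06562
Smallest is P at 0.04391 mol; normalising gives O 3.985, P 1.000, Sn 1.494
×2: O 7.97, P 2.00, Sn 2.99 → O8P2Sn3

O8P2Sn3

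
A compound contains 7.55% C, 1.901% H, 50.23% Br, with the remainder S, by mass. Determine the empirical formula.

CH3BrS2

Assume 100 g: 7.55 g C, 1.901 g H, 50.23 g Br, 40.319 g S.
C: 7.55 g ÷ 12.01 g/mol = 0.6286 mol
H: 1.901 g ÷ 1.008 g/mol = 1.886 mol
Br: 50.23 g ÷ 79.90 g/mol = 0.6287 mol
S: 40.319 g ÷ 32.07 g/mol = 1.257 mol
Smallest is C at 0.6286 mol; normalising gives C 1.000, H 3.000, Br 1.000, S 2.000
→ CH3BrS2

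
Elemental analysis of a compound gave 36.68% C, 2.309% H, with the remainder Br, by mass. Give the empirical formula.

C4H3Br

Assume 100 g: 36.68 g C, 2.309 g H, 61.011 g Br.
Moles — C: 36.68 / 12.01 = 3.054 mol; H: 2.309 / 1.008 = 2.291 mol; Br: 61.011 / 79.90 = 0.7636 mol
Smallest is Br at 0.7636 mol; normalising gives C 4.000, H 3.000, Br 1.000
→ C4H3Br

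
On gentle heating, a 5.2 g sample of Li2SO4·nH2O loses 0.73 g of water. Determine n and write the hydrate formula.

Mass of anhydrous Li2SO4 = 5.2 − 0.73 = 4.47 g
mol H2O = 0.73 / 18.02 = 0.04051
Molar mass of Li2SO4 = 109.95 g/mol → mol Li2SO4 = 4.47 / 109.95 = 0.04065
n = 0.04051 / 0.04065 = 1.00 ≈ 1 → Li2SO4·H2O

Li2SO4·H2O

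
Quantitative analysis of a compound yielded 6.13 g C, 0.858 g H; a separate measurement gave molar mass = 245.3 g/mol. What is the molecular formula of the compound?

C18H30

Moles — C: 6.13 / 12.01 = 0.5104 mol; H: 0.858 / 1.008 = 0.8512 mol
Ratios (÷ 0.5104): C 1.000, H 1.668
Multiply by 3: C 3.00, H 5.00 → C3H5
Empirical-formula mass = 41.07 g/mol
n = 245.3 / 41.07 = 5.97 ≈ 6
Molecular formula = (C3H5)×6 = C18H30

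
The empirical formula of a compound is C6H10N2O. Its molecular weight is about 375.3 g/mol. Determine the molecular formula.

C18H30N6O3

Empirical-formula mass = 126.16 g/mol
n = 375.3 / 126.16 = 2.97 ≈ 3
Molecular formula = (C6H10N2O)3 = C18H30N6O3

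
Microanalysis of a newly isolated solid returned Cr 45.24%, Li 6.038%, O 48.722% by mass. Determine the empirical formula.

Cr2Li2O7

Assume 100 g: 45.24 g Cr, 6.038 g Li, 48.722 g O.
Cr: 45.24 g ÷ 52.00 g/mol = 0.87 mol
Li: 6.038 g ÷ 6.94 g/mol = 0.87 mol
O: 48.722 g ÷ 16.00 g/mol = 3.045 mol
Divide by the smallest (0.87 mol Cr): Cr 1.000, Li 1.000, O 3.500
Scaling by 2: Cr 2.00, Li 2.00, O 7.00 → Cr2Li2O7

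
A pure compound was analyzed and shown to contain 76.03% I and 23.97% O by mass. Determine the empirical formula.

Assume 100 g: 76.03 g I, 23.97 g O.
I: 76.03 g ÷ 126.90 g/mol = 0.5991 mol
O: 23.97 g ÷ 16.00 g/mol = 1.498 mol
Divide by the smallest (0.5991 mol I): I 1.000, O 2.500
Multiply by 2: I 2.00, O 5.00 → I2O5

I2O5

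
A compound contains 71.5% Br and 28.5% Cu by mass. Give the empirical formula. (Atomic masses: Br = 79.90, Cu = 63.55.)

Assume 100 g: 71.5 g Br, 28.5 g Cu.
Moles — Br: 71.5 / 79.90 = 0.8949 mol; Cu: 28.5 / 63.55 = 0.4485 mol
Smallest is Cu at 0.4485 mol; normalising gives Br 1.995, Cu 1.000
Ratio ≈ 2:1, so the empirical formula is Br2Cu

Br2Cu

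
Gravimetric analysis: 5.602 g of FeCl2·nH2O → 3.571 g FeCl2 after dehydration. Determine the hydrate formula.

Mass of water lost = 5.602 − 3.571 = 2.031 g → 2.031 / 18.02 = 0.1127 mol H2O
Molar mass of FeCl2 = 126.75 g/mol → mol FeCl2 = 3.571 / 126.75 = 0.02817
n = 0.1127 / 0.02817 = 4.00 ≈ 4 → FeCl2·4H2O

FeCl2·4H2O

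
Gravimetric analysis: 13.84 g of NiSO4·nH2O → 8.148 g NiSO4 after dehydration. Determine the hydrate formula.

Mass of water lost = 13.84 − 8.148 = 5.692 g → 5.692 / 18.02 = 0.3159 mol H2O
Molar mass of NiSO4 = 154.76 g/mol → mol NiSO4 = 8.148 / 154.76 = 0.05265
n = 0.3159 / 0.05265 = 6.00 ≈ 6 → NiSO4·6H2O

NiSO4·6H2O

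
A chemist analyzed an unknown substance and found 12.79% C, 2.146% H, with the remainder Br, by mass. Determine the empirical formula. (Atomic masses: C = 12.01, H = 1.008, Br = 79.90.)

CH2Br

Assume 100 g: 12.79 g C, 2.146 g H, 85.064 g Br.
Moles — C: 12.79 / 12.01 = 1.065 mol; H: 2.146 / 1.008 = 2.129 mol; Br: 85.064 / 79.90 = 1.065 mol
Smallest is Br at 1.065 mol; normalising gives C 1.000, H 2.000, Br 1.000
Ratio ≈ 1:2:1, so the empirical formula is CH2Br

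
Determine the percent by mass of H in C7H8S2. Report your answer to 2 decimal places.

5.16%

Molar mass = 7(12.01) + 8(1.008) + 2(32.07) = 156.274 g/mol
Mass of H per mole = 8 × 1.008 = 8.064 g
% H = 8.064 / 156.274 × 100 = 5.16%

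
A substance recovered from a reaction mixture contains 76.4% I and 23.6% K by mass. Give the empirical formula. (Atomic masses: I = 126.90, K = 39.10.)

IK

Assume 100 g: 76.4 g I, 23.6 g K.
n(I) = 76.4/126.90 = 0.602, n(K) = 23.6/39.10 = 0.6036
Divide by the smallest (0.602 mol I): I 1.000, K 1.003
Ratio ≈ 1:1, so the empirical formula is IK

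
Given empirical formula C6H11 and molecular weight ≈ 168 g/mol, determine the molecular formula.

Empirical-formula mass = 83.15 g/mol
n = 168 / 83.15 = 2.02 ≈ 2
Molecular formula = (C6H11)2 = C12H22

C12H22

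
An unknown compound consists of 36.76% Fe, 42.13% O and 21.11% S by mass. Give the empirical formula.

Assume 100 g: 36.76 g Fe, 42.13 g O, 21.11 g S.
n(Fe) = 36.76/55.85 = 0.6582, n(O) = 42.13/16.00 = 2.633, n(S) = 21.11/32.07 = 0.6582
Ratios (÷ 0.6582): Fe 1.000, O 4.001, S 1.000
→ FeO4S

FeO4S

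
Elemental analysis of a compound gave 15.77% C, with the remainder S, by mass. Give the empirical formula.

CS2

Assume 100 g: 15.77 g C, 84.23 g S.
Moles — C: 15.77 / 12.01 = 1.313 mol; S: 84.23 / 32.07 = 2.626 mol
Divide by the smallest (1.313 mol C): C 1.000, S 2.000
Ratio ≈ 1:2, so the empirical formula is CS2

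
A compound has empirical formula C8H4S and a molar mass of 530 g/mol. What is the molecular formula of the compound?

Empirical-formula mass = 132.18 g/mol
n = 530 / 132.18 = 4.01 ≈ 4
Molecular formula = (C8H4S)4 = C32H16S4

C32H16S4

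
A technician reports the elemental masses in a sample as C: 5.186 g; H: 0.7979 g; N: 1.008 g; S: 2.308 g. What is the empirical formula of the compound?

C6H11NS

n(C) = 5.186/12.01 = 0.4318, n(H) = 0.7979/1.008 = 0.7916, n(N) = 1.008/14.01 = 0.07195, n(S) = 2.308/32.07 = 0.07197
Divide by the smallest (0.07195 mol N): C 6.002, H 11.002, N 1.000, S 1.000
→ C6H11NS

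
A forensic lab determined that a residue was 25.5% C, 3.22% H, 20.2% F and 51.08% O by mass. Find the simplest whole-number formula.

C2H3FO3

Assume 100 g: 25.5 g C, 3.22 g H, 20.2 g F, 51.08 g O.
C: 25.5 g ÷ 12.01 g/mol = 2.123 mol
H: 3.22 g ÷ 1.008 g/mol = 3.194 mol
F: 20.2 g ÷ 19.00 g/mol = 1.063 mol
O: 51.08 g ÷ 16.00 g/mol = 3.192 mol
Divide by the smallest (1.063 mol F): C 1.997, H 3.005, F 1.000, O 3.003
Ratio ≈ 2:3:1:3, so the empirical formula is C2H3FO3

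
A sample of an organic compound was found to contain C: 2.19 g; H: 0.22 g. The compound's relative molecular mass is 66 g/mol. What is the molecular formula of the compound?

C: 2.19 g ÷ 12.01 g/mol = 0.1823 mol
H: 0.22 g ÷ 1.008 g/mol = 0.2183 mol
Ratios (÷ 0.1823): C 1.000, H 1.197
×5: C 5.00, H 5.98 → C5H6
Empirical-formula mass = 66.10 g/mol
n = 66 / 66.10 = 1.00 ≈ 1
Molecular formula = empirical formula = C5H6

C5H6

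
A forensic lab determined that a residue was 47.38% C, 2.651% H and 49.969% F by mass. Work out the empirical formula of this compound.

C3H2F2

Assume 100 g: 47.38 g C, 2.651 g H, 49.969 g F.
Moles — C: 47.38 / 12.01 = 3.945 mol; H: 2.651 / 1.008 = 2.63 mol; F: 49.969 / 19.00 = 2.63 mol
Ratios (÷ 2.63): C 1.500, H 1.000, F 1.000
Multiply by 2: C 3.00, H 2.00, F 2.00 → C3H2F2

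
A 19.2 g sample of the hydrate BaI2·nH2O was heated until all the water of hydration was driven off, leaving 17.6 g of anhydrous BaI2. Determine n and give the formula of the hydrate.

BaI2·2H2O

Mass of water lost = 19.2 − 17.6 = 1.6 g → 1.6 / 18.02 = 0.08879 mol H2O
Molar mass of BaI2 = 391.13 g/mol → mol BaI2 = 17.6 / 391.13 = 0.045
n = 0.08879 / 0.045 = 1.97 ≈ 2 → BaI2·2H2O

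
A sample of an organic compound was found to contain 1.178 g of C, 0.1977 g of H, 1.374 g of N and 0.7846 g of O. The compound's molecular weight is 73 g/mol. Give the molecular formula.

n(C) = 1.178/12.01 = 0.09808, n(H) = 0.1977/1.008 = 0.1961, n(N) = 1.374/14.01 = 0.09807, n(O) = 0.7846/16.00 = 0.04904
Divide by the smallest (0.04904 mol O): C 2.000, H 4.000, N 2.000, O 1.000
Ratio ≈ 2:4:2:1, so the empirical formula is C2H4N2O
Empirical-formula mass = 72.07 g/mol
n = 73 / 72.07 = 1.01 ≈ 1
Molecular formula = empirical formula = C2H4N2O

C2H4N2O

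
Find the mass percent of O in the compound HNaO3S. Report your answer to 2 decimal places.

Molar mass = 1(1.008) + 1(22.99) + 3(16.00) + 1(32.07) = 104.068 g/mol
Mass of O per mole = 3 × 16.00 = 48.000 g
% O = 48.000 / 104.068 × 100 = 46.12%

46.12%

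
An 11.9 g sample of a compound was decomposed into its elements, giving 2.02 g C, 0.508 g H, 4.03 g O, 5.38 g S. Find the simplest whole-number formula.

C2H6O3S2

C: 2.02 g ÷ 12.01 g/mol = 0.1682 mol
H: 0.508 g ÷ 1.008 g/mol = 0.504 mol
O: 4.03 g ÷ 16.00 g/mol = 0.2519 mol
S: 5.38 g ÷ 32.07 g/mol = 0.1678 mol
Ratios (÷ 0.1678): C 1.003, H 3.004, O 1.501, S 1.000
Multiply by 2: C 2.01, H 6.01, O 3.00, S 2.00 → C2H6O3S2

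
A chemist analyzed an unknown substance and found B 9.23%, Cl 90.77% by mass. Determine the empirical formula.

Assume 100 g: 9.23 g B, 90.77 g Cl.
n(B) = 9.23/10.81 = 0.8538, n(Cl) = 90.77/35.45 = 2.561
Smallest is B at 0.8538 mol; normalising gives B 1.000, Cl 2.999
→ BCl3

BCl3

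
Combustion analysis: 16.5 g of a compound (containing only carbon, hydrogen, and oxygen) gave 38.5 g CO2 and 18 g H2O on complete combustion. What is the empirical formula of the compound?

C7H16O2

mol C = 38.5 / 44.01 = 0.8748; mass C = 0.8748 × 12.01 = 10.51 g
mol H = 2 × (18 / 18.02) = 1.998; mass H = 1.998 × 1.008 = 2.014 g
mass O = 16.5 − (12.52) = 3.980 g → mol O = 0.2487
Smallest is O at 0.2487 mol; normalising gives C 3.517, H 8.032, O 1.000
Multiply by 2: C 7.03, H 16.06, O 2.00 → C7H16O2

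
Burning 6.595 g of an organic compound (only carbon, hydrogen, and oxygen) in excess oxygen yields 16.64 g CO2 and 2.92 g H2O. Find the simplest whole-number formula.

mol C = 16.64 / 44.01 = 0.3781; mass C = 0.3781 × 12.01 = 4.541 g
mol H = 2 × (2.92 / 18.02) = 0.3241; mass H = 0.3241 × 1.008 = 0.3267 g
mass O = 6.595 − (4.868) = 1.727 g → mol O = 0.1080
Divide by the smallest (0.108 mol O): C 3.502, H 3.002, O 1.000
Multiply by 2: C 7.00, H 6.00, O 2.00 → C7H6O2

C7H6O2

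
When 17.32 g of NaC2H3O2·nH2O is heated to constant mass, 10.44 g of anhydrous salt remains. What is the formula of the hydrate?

NaC2H3O2·3H2O

Mass of water lost = 17.32 − 10.44 = 6.88 g → 6.88 / 18.02 = 0.3818 mol H2O
Molar mass of NaC2H3O2 = 82.03 g/mol → mol NaC2H3O2 = 10.44 / 82.03 = 0.1273
n = 0.3818 / 0.1273 = 3.00 ≈ 3 → NaC2H3O2·3H2O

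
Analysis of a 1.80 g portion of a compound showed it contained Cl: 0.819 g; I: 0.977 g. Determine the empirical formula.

Moles — Cl: 0.819 / 35.45 = 0.0231 mol; I: 0.977 / 126.90 = 0.007699 mol
Smallest is I at 0.007699 mol; normalising gives Cl 3.001, I 1.000
≈ 3:1 → Cl3I

Cl3I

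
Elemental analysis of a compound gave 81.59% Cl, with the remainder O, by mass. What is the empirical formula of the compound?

Cl2O

Assume 100 g: 81.59 g Cl, 18.41 g O.
Cl: 81.59 g ÷ 35.45 g/mol = 2.302 mol
O: 18.41 g ÷ 16.00 g/mol = 1.151 mol
Ratios (÷ 1.151): Cl 2.000, O 1.000
≈ 2:1 → Cl2O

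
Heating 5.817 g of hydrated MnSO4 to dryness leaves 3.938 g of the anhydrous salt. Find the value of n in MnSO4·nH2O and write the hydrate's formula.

MnSO4·4H2O

Mass of water lost = 5.817 − 3.938 = 1.879 g → 1.879 / 18.02 = 0.1043 mol H2O
Molar mass of MnSO4 = 151.01 g/mol → mol MnSO4 = 3.938 / 151.01 = 0.02608
n = 0.1043 / 0.02608 = 4.00 ≈ 4 → MnSO4·4H2O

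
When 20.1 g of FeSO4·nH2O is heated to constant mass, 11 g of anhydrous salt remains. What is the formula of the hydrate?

FeSO4·7H2O

Mass of water lost = 20.1 − 11 = 9.1 g → 9.1 / 18.02 = 0.505 mol H2O
Molar mass of FeSO4 = 151.92 g/mol → mol FeSO4 = 11 / 151.92 = 0.07241
n = 0.505 / 0.07241 = 6.97 ≈ 7 → FeSO4·7H2O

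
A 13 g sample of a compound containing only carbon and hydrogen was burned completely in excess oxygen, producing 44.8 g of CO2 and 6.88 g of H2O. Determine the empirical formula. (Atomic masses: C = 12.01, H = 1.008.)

mol C = 44.8 / 44.01 = 1.018; mass C = 1.018 × 12.01 = 12.23 g
mol H = 2 × (6.88 / 18.02) = 0.7636; mass H = 0.7636 × 1.008 = 0.7697 g
Ratios (÷ 0.7636): C 1.333, H 1.000
×3: C 4.00, H 3.00 → C4H3

C4H3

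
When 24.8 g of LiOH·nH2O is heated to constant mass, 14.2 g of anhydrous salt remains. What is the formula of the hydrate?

Mass of water lost = 24.8 − 14.2 = 10.6 g → 10.6 / 18.02 = 0.5882 mol H2O
Molar mass of LiOH = 23.95 g/mol → mol LiOH = 14.2 / 23.95 = 0.593
n = 0.5882 / 0.593 = 0.99 ≈ 1 → LiOH·H2O

LiOH·H2O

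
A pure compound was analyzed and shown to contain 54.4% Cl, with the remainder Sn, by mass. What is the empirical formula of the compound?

Assume 100 g: 54.4 g Cl, 45.6 g Sn.
Cl: 54.4 g ÷ 35.45 g/mol = 1.535 mol
Sn: 45.6 g ÷ 118.71 g/mol = 0.3841 mol
Divide by the smallest (0.3841 mol Sn): Cl 3.995, Sn 1.000
≈ 4:1 → Cl4Sn

Cl4Sn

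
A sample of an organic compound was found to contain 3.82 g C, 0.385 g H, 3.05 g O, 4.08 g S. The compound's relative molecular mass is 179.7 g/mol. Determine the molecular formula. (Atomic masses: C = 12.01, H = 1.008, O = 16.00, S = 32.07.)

C5H6O3S2

Moles — C: 3.82 / 12.01 = 0.3181 mol; H: 0.385 / 1.008 = 0.3819 mol; O: 3.05 / 16.00 = 0.1906 mol; S: 4.08 / 32.07 = 0.1272 mol
Smallest is S at 0.1272 mol; normalising gives C 2.500, H 3.002, O 1.498, S 1.000
Scaling by 2: C 5.00, H 6.00, O 3.00, S 2.00 → C5H6O3S2
Empirical-formula mass = 178.24 g/mol
n = 179.7 / 178.24 = 1.01 ≈ 1
Molecular formula = empirical formula = C5H6O3S2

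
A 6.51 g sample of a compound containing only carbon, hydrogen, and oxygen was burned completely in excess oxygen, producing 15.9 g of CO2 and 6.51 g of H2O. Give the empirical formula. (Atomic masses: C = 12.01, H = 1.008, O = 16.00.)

mol C = 15.9 / 44.01 = 0.3613; mass C = 0.3613 × 12.01 = 4.339 g
mol H = 2 × (6.51 / 18.02) = 0.7225; mass H = 0.7225 × 1.008 = 0.7283 g
mass O = 6.51 − (5.067) = 1.443 g → mol O = 0.09017
Ratios (÷ 0.09017): C 4.007, H 8.013, O 1.000
Ratio ≈ 4:8:1, so the empirical formula is C4H8O

C4H8O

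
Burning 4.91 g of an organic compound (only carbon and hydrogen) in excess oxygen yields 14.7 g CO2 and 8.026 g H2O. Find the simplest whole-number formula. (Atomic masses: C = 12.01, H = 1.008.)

mol C = 14.7 / 44.01 = 0.3340; mass C = 0.3340 × 12.01 = 4.012 g
mol H = 2 × (8.026 / 18.02) = 0.8908; mass H = 0.8908 × 1.008 = 0.8979 g
Ratios (÷ 0.334): C 1.000, H 2.667
Scaling by 3: C 3.00, H 8.00 → C3H8

C3H8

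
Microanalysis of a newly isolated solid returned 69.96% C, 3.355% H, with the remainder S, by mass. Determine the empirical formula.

Assume 100 g: 69.96 g C, 3.355 g H, 26.685 g S.
C: 69.96 g ÷ 12.01 g/mol = 5.825 mol
H: 3.355 g ÷ 1.008 g/mol = 3.328 mol
S: 26.685 g ÷ 32.07 g/mol = 0.8321 mol
Smallest is S at 0.8321 mol; normalising gives C 7.001, H 4.000, S 1.000
→ C7H4S

C7H4S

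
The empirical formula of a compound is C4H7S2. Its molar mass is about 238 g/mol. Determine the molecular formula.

C8H14S4

Empirical-formula mass = 119.24 g/mol
n = 238 / 119.24 = 2.00 ≈ 2
Molecular formula = (C4H7S2)2 = C8H14S4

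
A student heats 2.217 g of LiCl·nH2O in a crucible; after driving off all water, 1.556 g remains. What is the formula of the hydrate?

Mass of water lost = 2.217 − 1.556 = 0.661 g → 0.661 / 18.02 = 0.03668 mol H2O
Molar mass of LiCl = 42.39 g/mol → mol LiCl = 1.556 / 42.39 = 0.03671
n = 0.03668 / 0.03671 = 1.00 ≈ 1 → LiCl·H2O

LiCl·H2O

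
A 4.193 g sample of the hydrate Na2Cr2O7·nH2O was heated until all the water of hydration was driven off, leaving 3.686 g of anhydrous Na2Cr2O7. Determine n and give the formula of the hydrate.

Mass of water lost = 4.193 − 3.686 = 0.507 g → 0.507 / 18.02 = 0.02814 mol H2O
Molar mass of Na2Cr2O7 = 261.98 g/mol → mol Na2Cr2O7 = 3.686 / 261.98 = 0.01407
n = 0.02814 / 0.01407 = 2.00 ≈ 2 → Na2Cr2O7·2H2O

Na2Cr2O7·2H2O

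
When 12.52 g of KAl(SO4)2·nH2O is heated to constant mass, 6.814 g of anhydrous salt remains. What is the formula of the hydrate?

KAl(SO4)2·12H2O

Mass of water lost = 12.52 − 6.814 = 5.706 g → 5.706 / 18.02 = 0.3166 mol H2O
Molar mass of KAl(SO4)2 = 258.22 g/mol → mol KAl(SO4)2 = 6.814 / 258.22 = 0.02639
n = 0.3166 / 0.02639 = 12.00 ≈ 12 → KAl(SO4)2·12H2O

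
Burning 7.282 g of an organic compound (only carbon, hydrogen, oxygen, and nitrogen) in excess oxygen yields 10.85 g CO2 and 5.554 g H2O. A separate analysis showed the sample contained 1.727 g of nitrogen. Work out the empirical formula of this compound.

mol C = 10.85 / 44.01 = 0.2465; mass C = 0.2465 × 12.01 = 2.961 g
mol H = 2 × (5.554 / 18.02) = 0.6164; mass H = 0.6164 × 1.008 = 0.6214 g
mol N = 1.727 / 14.01 = 0.1233
mass O = 7.282 − (5.309) = 1.973 g → mol O = 0.1233
Ratios (÷ 0.1233): C 2.000, H 5.001, N 1.000, O 1.000
→ C2H5NO

C2H5NO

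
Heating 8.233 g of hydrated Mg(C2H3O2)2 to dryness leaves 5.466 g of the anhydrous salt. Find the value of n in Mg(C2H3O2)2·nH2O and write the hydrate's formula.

Mg(C2H3O2)2·4H2O

Mass of water lost = 8.233 − 5.466 = 2.767 g → 2.767 / 18.02 = 0.1536 mol H2O
Molar mass of Mg(C2H3O2)2 = 142.40 g/mol → mol Mg(C2H3O2)2 = 5.466 / 142.40 = 0.03839
n = 0.1536 / 0.03839 = 4.00 ≈ 4 → Mg(C2H3O2)2·4H2O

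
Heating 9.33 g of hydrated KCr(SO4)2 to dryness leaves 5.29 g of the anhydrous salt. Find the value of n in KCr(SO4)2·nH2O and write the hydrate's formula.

KCr(SO4)2·12H2O

Mass of water lost = 9.33 − 5.29 = 4.04 g → 4.04 / 18.02 = 0.2242 mol H2O
Molar mass of KCr(SO4)2 = 283.24 g/mol → mol KCr(SO4)2 = 5.29 / 283.24 = 0.01868
n = 0.2242 / 0.01868 = 12.00 ≈ 12 → KCr(SO4)2·12H2O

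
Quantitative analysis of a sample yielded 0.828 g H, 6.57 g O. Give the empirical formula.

Moles — H: 0.828 / 1.008 = 0.8214 mol; O: 6.57 / 16.00 = 0.4106 mol
Smallest is O at 0.4106 mol; normalising gives H 2.000, O 1.000
→ H2O

H2O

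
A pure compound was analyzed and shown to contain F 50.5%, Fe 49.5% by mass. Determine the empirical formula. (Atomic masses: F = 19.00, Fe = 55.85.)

F3Fe

Assume 100 g: 50.5 g F, 49.5 g Fe.
n(F) = 50.5/19.00 = 2.658, n(Fe) = 49.5/55.85 = 0.8863
Ratios (÷ 0.8863): F 2.999, Fe 1.000
→ F3Fe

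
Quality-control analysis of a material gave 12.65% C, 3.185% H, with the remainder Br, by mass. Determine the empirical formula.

CH3Br

Assume 100 g: 12.65 g C, 3.185 g H, 84.165 g Br.
Moles — C: 12.65 / 12.01 = 1.053 mol; H: 3.185 / 1.008 = 3.16 mol; Br: 84.165 / 79.90 = 1.053 mol
Divide by the smallest (1.053 mol C): C 1.000, H 3.000, Br 1.000
Ratio ≈ 1:3:1, so the empirical formula is CH3Br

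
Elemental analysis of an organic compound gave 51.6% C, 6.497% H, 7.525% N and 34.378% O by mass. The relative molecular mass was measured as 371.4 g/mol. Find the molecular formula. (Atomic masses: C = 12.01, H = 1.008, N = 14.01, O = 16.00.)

Assume 100 g: 51.6 g C, 6.497 g H, 7.525 g N, 34.378 g O.
n(C) = 51.6/12.01 = 4.296, n(H) = 6.497/1.008 = 6.445, n(N) = 7.525/14.01 = 0.5371, n(O) = 34.378/16.00 = 2.149
Ratios (÷ 0.5371): C 7.999, H 12.000, N 1.000, O 4.000
→ C8H12NO4
Empirical-formula mass = 186.19 g/mol
n = 371.4 / 186.19 = 1.99 ≈ 2
Molecular formula = (C8H12NO4)×2 = C16H24N2O8

C16H24N2O8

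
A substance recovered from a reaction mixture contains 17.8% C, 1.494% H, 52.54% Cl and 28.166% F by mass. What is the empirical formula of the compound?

CHClF

Assume 100 g: 17.8 g C, 1.494 g H, 52.54 g Cl, 28.166 g F.
n(C) = 17.8/12.01 = 1.482, n(H) = 1.494/1.008 = 1.482, n(Cl) = 52.54/35.45 = 1.482, n(F) = 28.166/19.00 = 1.482
Divide by the smallest (1.482 mol Cl): C 1.000, H 1.000, Cl 1.000, F 1.000
≈ 1:1:1:1 → CHClF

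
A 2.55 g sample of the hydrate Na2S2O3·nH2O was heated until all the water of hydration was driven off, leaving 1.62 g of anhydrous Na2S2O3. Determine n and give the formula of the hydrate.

Na2S2O3·5H2O

Mass of water lost = 2.55 − 1.62 = 0.93 g → 0.93 / 18.02 = 0.05161 mol H2O
Molar mass of Na2S2O3 = 158.12 g/mol → mol Na2S2O3 = 1.62 / 158.12 = 0.01025
n = 0.05161 / 0.01025 = 5.04 ≈ 5 → Na2S2O3·5H2O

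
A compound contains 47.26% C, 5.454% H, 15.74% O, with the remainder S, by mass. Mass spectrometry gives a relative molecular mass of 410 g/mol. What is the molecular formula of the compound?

Assume 100 g: 47.26 g C, 5.454 g H, 15.74 g O, 31.546 g S.
C: 47.26 g ÷ 12.01 g/mol = 3.935 mol
H: 5.454 g ÷ 1.008 g/mol = 5.411 mol
O: 15.74 g ÷ 16.00 g/mol = 0.9838 mol
S: 31.546 g ÷ 32.07 g/mol = 0.9837 mol
Smallest is S at 0.9837 mol; normalising gives C 4.000, H 5.501, O 1.000, S 1.000
Multiply by 2: C 8.00, H 11.00, O 2.00, S 2.00 → C8H11O2S2
Empirical-formula mass = 203.31 g/mol
n = 410 / 203.31 = 2.02 ≈ 2
Molecular formula = (C8H11O2S2)×2 = C16H22O4S4

C16H22O4S4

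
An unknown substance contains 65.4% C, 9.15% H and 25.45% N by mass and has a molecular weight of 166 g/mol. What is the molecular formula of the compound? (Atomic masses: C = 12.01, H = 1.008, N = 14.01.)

C9H15N3

Assume 100 g: 65.4 g C, 9.15 g H, 25.45 g N.
C: 65.4 g ÷ 12.01 g/mol = 5.445 mol
H: 9.15 g ÷ 1.008 g/mol = 9.077 mol
N: 25.45 g ÷ 14.01 g/mol = 1.817 mol
Smallest is N at 1.817 mol; normalising gives C 2.998, H 4.997, N 1.000
→ C3H5N
Empirical-formula mass = 55.08 g/mol
n = 166 / 55.08 = 3.01 ≈ 3
Molecular formula = (C3H5N)×3 = C9H15N3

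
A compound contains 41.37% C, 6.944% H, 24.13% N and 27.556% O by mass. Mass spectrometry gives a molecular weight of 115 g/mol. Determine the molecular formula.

Assume 100 g: 41.37 g C, 6.944 g H, 24.13 g N, 27.556 g O.
Moles — C: 41.37 / 12.01 = 3.445 mol; H: 6.944 / 1.008 = 6.889 mol; N: 24.13 / 14.01 = 1.722 mol; O: 27.556 / 16.00 = 1.722 mol
Ratios (÷ 1.722): C 2.000, H 4.000, N 1.000, O 1.000
Ratio ≈ 2:4:1:1, so the empirical formula is C2H4NO
Empirical-formula mass = 58.06 g/mol
n = 115 / 58.06 = 1.98 ≈ 2
Molecular formula = (C2H4NO)×2 = C4H8N2O2

C4H8N2O2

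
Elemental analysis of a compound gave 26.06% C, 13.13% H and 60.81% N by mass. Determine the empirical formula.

Assume 100 g: 26.06 g C, 13.13 g H, 60.81 g N.
C: 26.06 g ÷ 12.01 g/mol = 2.17 mol
H: 13.13 g ÷ 1.008 g/mol = 13.03 mol
N: 60.81 g ÷ 14.01 g/mol = 4.34 mol
Divide by the smallest (2.17 mol C): C 1.000, H 6.003, N 2.000
Ratio ≈ 1:6:2, so the empirical formula is CH6N2

CH6N2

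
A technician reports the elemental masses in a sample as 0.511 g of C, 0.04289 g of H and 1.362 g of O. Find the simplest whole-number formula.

CHO2

C: 0.511 g ÷ 12.01 g/mol = 0.04255 mol
H: 0.04289 g ÷ 1.008 g/mol = 0.04255 mol
O: 1.362 g ÷ 16.00 g/mol = 0.08513 mol
Ratios (÷ 0.04255): C 1.000, H 1.000, O 2.001
Ratio ≈ 1:1:2, so the empirical formula is CHO2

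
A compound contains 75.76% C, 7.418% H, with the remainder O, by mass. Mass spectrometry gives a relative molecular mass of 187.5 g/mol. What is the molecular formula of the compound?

C12H14O2

Assume 100 g: 75.76 g C, 7.418 g H, 16.822 g O.
Moles — C: 75.76 / 12.01 = 6.308 mol; H: 7.418 / 1.008 = 7.359 mol; O: 16.822 / 16.00 = 1.051 mol
Ratios (÷ 1.051): C 6.000, H 7.000, O 1.000
≈ 6:7:1 → C6H7O
Empirical-formula mass = 95.12 g/mol
n = 187.5 / 95.12 = 1.97 ≈ 2
Molecular formula = (C6H7O)×2 = C12H14O2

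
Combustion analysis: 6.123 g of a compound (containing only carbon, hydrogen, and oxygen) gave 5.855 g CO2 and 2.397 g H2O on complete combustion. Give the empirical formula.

mol C = 5.855 / 44.01 = 0.1330; mass C = 0.1330 × 12.01 = 1.598 g
mol H = 2 × (2.397 / 18.02) = 0.2660; mass H = 0.2660 × 1.008 = 0.2682 g
mass O = 6.123 − (1.866) = 4.257 g → mol O = 0.2661
Ratios (÷ 0.133): C 1.000, H 2.000, O 2.000
→ CH2O2

CH2O2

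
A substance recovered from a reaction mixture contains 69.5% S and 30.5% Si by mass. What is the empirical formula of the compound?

Assume 100 g: 69.5 g S, 30.5 g Si.
S: 69.5 g ÷ 32.07 g/mol = 2.167 mol
Si: 30.5 g ÷ 28.09 g/mol = 1.086 mol
Smallest is Si at 1.086 mol; normalising gives S 1.996, Si 1.000
Ratio ≈ 2:1, so the empirical formula is S2Si

S2Si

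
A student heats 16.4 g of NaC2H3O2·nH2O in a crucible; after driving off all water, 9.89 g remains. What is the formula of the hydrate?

Mass of water lost = 16.4 − 9.89 = 6.51 g → 6.51 / 18.02 = 0.3613 mol H2O
Molar mass of NaC2H3O2 = 82.03 g/mol → mol NaC2H3O2 = 9.89 / 82.03 = 0.1206
n = 0.3613 / 0.1206 = 3.00 ≈ 3 → NaC2H3O2·3H2O

NaC2H3O2·3H2O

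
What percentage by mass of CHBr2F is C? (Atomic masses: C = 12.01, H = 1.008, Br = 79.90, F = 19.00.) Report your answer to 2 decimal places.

Molar mass = 1(12.01) + 1(1.008) + 2(79.90) + 1(19.00) = 191.818 g/mol
Mass of C per mole = 1 × 12.01 = 12.010 g
% C = 12.010 / 191.818 × 100 = 6.26%

6.26%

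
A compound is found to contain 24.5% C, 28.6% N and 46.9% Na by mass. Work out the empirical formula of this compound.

Assume 100 g: 24.5 g C, 28.6 g N, 46.9 g Na.
Moles — C: 24.5 / 12.01 = 2.04 mol; N: 28.6 / 14.01 = 2.041 mol; Na: 46.9 / 22.99 = 2.04 mol
Smallest is C at 2.04 mol; normalising gives C 1.000, N 1.001, Na 1.000
Ratio ≈ 1:1:1, so the empirical formula is CNNa

CNNa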